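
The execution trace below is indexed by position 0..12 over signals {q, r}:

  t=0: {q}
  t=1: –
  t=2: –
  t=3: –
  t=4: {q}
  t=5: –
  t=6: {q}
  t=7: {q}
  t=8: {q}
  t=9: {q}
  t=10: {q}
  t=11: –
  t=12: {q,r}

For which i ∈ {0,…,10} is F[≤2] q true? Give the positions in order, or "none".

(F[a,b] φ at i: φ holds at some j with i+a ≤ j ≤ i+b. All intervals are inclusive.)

Evaluate at each i in [0,10]:
  i=0: ✓ (witness j=0)
  i=1: ✗ (none in [1,3])
  i=2: ✓ (witness j=4)
  i=3: ✓ (witness j=4)
  i=4: ✓ (witness j=4)
  i=5: ✓ (witness j=6)
  i=6: ✓ (witness j=6)
  i=7: ✓ (witness j=7)
  i=8: ✓ (witness j=8)
  i=9: ✓ (witness j=9)
  i=10: ✓ (witness j=10)

0, 2, 3, 4, 5, 6, 7, 8, 9, 10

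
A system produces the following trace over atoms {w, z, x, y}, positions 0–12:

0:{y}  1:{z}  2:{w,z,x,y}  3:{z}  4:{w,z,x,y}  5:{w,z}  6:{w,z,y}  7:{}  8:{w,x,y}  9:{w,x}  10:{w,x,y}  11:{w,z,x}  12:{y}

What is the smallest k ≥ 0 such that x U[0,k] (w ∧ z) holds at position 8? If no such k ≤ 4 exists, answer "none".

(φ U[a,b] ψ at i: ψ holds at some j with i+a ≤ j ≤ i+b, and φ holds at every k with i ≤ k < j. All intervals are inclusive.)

3

Need earliest j ≥ 8 with (w ∧ z), and x at every k in [8,j-1].
  j=8: rhs fails.
  j=9: rhs fails.
  j=10: rhs fails.
  j=11: rhs holds; lhs holds on [8,10]. k = 3.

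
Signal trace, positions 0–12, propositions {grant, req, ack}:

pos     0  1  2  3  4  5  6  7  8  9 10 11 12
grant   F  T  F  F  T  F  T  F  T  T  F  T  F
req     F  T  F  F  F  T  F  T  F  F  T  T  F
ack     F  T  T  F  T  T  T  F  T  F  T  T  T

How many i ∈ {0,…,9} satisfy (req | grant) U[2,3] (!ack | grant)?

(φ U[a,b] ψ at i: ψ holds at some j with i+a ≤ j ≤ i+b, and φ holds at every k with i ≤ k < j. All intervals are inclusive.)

6

Evaluate at each i in [0,9]:
  i=0: ✗ (lhs fails at k=0 before rhs at j=3)
  i=1: ✗ (lhs fails at k=2 before rhs at j=3)
  i=2: ✗ (lhs fails at k=2 before rhs at j=4)
  i=3: ✗ (lhs fails at k=3 before rhs at j=6)
  i=4: ✓ (rhs at j=6; lhs holds on [4,5])
  i=5: ✓ (rhs at j=7; lhs holds on [5,6])
  i=6: ✓ (rhs at j=8; lhs holds on [6,7])
  i=7: ✓ (rhs at j=9; lhs holds on [7,8])
  i=8: ✓ (rhs at j=11; lhs holds on [8,10])
  i=9: ✓ (rhs at j=11; lhs holds on [9,10])
Positions where it holds: {4, 5, 6, 7, 8, 9} → 6.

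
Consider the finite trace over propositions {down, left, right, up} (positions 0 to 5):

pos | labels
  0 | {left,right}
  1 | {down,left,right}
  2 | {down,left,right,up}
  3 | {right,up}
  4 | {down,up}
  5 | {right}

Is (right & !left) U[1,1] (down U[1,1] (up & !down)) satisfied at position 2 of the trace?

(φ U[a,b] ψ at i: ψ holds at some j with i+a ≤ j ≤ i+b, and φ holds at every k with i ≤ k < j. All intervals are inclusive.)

Does not hold

Need some j in [3,3] with (down U[1,1] (up & !down)), and (right & !left) at every k in [2,j-1].
  j=3: (down U[1,1] (up & !down)) — fails.
No j in the window works → until fails.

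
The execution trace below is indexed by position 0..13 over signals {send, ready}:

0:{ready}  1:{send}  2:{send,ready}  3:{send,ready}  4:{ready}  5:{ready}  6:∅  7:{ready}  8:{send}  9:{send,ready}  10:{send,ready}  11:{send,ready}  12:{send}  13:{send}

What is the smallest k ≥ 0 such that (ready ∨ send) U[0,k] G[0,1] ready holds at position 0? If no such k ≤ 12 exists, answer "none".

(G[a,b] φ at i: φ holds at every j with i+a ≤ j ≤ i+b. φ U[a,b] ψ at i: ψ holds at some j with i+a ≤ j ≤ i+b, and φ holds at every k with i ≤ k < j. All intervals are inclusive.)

2

Need earliest j ≥ 0 with G[0,1] ready, and (ready ∨ send) at every k in [0,j-1].
  j=0: rhs fails.
  j=1: rhs fails.
  j=2: rhs holds; lhs holds on [0,1]. k = 2.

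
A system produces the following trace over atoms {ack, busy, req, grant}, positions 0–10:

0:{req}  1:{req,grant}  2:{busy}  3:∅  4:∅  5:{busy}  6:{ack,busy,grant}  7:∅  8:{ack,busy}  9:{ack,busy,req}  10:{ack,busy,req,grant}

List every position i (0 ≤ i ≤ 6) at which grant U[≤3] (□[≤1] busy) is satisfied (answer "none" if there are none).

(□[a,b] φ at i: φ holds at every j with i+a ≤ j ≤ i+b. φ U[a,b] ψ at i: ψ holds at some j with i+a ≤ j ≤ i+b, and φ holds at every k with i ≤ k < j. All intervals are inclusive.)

5

Evaluate at each i in [0,6]:
  i=0: ✗ (no rhs in [0,3])
  i=1: ✗ (no rhs in [1,4])
  i=2: ✗ (lhs fails at k=2 before rhs at j=5)
  i=3: ✗ (lhs fails at k=3 before rhs at j=5)
  i=4: ✗ (lhs fails at k=4 before rhs at j=5)
  i=5: ✓ (rhs at j=5)
  i=6: ✗ (lhs fails at k=7 before rhs at j=8)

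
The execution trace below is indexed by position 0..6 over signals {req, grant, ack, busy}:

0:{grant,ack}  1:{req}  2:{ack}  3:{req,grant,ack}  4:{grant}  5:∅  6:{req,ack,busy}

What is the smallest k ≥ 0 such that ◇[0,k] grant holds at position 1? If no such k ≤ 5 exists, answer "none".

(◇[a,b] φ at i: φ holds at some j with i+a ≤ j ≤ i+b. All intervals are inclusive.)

Scan j = 1,2,… for grant:
  j=1: fails
  j=2: fails
  j=3: holds
First hit at j=3, so smallest k = 3-1 = 2.

2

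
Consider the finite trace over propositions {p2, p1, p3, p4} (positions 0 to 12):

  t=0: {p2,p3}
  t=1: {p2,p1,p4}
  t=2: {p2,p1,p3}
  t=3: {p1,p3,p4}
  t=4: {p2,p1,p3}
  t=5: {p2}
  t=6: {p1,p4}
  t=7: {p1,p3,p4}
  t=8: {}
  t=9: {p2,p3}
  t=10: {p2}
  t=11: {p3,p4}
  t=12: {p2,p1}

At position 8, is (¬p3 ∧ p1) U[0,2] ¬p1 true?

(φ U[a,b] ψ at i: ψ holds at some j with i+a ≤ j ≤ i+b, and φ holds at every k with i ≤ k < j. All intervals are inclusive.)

Need some j in [8,10] with ¬p1, and (¬p3 ∧ p1) at every k in [8,j-1].
  j=8: ¬p1 holds; no prefix to check → satisfied.

True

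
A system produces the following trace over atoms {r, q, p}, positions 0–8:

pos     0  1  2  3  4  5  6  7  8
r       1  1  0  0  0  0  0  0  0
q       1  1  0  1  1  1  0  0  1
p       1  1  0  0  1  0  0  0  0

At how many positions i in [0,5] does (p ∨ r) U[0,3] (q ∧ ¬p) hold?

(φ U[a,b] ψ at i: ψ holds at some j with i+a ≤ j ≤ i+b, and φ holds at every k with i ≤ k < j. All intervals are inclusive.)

3

Evaluate at each i in [0,5]:
  i=0: ✗ (lhs fails at k=2 before rhs at j=3)
  i=1: ✗ (lhs fails at k=2 before rhs at j=3)
  i=2: ✗ (lhs fails at k=2 before rhs at j=3)
  i=3: ✓ (rhs at j=3)
  i=4: ✓ (rhs at j=5; lhs holds on [4,4])
  i=5: ✓ (rhs at j=5)
Positions where it holds: {3, 4, 5} → 3.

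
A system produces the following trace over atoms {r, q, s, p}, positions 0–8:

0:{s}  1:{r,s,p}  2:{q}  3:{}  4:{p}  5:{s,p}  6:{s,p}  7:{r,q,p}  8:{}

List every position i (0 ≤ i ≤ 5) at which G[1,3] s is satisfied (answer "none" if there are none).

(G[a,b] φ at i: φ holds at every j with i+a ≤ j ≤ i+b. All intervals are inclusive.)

Evaluate at each i in [0,5]:
  i=0: ✗ (fails at j=2)
  i=1: ✗ (fails at j=2)
  i=2: ✗ (fails at j=3)
  i=3: ✗ (fails at j=4)
  i=4: ✗ (fails at j=7)
  i=5: ✗ (fails at j=7)

none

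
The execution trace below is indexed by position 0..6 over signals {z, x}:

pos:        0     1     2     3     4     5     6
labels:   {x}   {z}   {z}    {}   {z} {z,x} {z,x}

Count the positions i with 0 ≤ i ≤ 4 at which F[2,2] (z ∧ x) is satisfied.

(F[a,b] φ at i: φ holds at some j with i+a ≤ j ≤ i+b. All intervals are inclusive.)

2

Evaluate at each i in [0,4]:
  i=0: ✗ (none in [2,2])
  i=1: ✗ (none in [3,3])
  i=2: ✗ (none in [4,4])
  i=3: ✓ (witness j=5)
  i=4: ✓ (witness j=6)
Positions where it holds: {3, 4} → 2.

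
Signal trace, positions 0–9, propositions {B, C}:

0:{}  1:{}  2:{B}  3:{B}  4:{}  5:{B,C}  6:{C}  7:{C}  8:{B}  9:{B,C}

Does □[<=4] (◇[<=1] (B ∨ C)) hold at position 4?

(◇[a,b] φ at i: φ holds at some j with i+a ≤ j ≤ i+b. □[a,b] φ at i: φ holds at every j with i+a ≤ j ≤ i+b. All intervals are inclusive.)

True

Check ◇[<=1] (B ∨ C) at every j in [4,8]:
  j=4: holds (witness at 5)
  j=5: holds (witness at 5)
  j=6: holds (witness at 6)
  j=7: holds (witness at 7)
  j=8: holds (witness at 8)
All positions satisfy it → formula holds.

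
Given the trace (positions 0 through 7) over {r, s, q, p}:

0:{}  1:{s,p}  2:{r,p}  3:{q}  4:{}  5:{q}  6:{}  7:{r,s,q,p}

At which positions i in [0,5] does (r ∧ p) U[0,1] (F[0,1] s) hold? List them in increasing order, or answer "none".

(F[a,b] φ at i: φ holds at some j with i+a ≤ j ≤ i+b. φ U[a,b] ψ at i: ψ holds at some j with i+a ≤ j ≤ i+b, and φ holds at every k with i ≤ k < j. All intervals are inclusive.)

Evaluate at each i in [0,5]:
  i=0: ✓ (rhs at j=0)
  i=1: ✓ (rhs at j=1)
  i=2: ✗ (no rhs in [2,3])
  i=3: ✗ (no rhs in [3,4])
  i=4: ✗ (no rhs in [4,5])
  i=5: ✗ (lhs fails at k=5 before rhs at j=6)

0, 1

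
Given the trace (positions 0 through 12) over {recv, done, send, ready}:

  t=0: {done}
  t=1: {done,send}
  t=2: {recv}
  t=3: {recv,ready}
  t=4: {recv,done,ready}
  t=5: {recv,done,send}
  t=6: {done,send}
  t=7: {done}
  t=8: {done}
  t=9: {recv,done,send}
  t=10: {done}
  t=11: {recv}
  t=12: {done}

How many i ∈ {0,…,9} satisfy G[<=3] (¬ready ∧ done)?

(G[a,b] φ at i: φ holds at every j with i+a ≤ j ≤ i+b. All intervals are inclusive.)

Evaluate at each i in [0,9]:
  i=0: ✗ (fails at j=2)
  i=1: ✗ (fails at j=2)
  i=2: ✗ (fails at j=2)
  i=3: ✗ (fails at j=3)
  i=4: ✗ (fails at j=4)
  i=5: ✓ (all of [5,8])
  i=6: ✓ (all of [6,9])
  i=7: ✓ (all of [7,10])
  i=8: ✗ (fails at j=11)
  i=9: ✗ (fails at j=11)
Positions where it holds: {5, 6, 7} → 3.

3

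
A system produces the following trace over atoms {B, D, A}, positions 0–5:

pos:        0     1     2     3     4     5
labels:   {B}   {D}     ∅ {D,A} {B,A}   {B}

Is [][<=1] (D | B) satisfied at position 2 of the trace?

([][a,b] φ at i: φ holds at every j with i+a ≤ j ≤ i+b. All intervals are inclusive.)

Check (D | B) at every j in [2,3]:
  j=2: false
  j=3: true
Fails at j=2 → formula fails.

Does not hold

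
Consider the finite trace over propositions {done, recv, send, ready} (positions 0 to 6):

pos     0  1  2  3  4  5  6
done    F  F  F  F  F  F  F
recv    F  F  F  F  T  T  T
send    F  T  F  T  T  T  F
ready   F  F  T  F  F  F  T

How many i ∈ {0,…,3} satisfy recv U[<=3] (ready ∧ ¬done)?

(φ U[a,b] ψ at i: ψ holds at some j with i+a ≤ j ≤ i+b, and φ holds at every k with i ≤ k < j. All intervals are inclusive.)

Evaluate at each i in [0,3]:
  i=0: ✗ (lhs fails at k=0 before rhs at j=2)
  i=1: ✗ (lhs fails at k=1 before rhs at j=2)
  i=2: ✓ (rhs at j=2)
  i=3: ✗ (lhs fails at k=3 before rhs at j=6)
Positions where it holds: {2} → 1.

1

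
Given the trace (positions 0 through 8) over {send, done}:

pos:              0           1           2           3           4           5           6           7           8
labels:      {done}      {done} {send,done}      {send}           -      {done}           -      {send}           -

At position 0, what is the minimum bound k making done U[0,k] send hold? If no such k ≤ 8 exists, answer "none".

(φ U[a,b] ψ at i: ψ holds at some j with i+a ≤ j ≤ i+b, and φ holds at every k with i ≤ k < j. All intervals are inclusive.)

2

Need earliest j ≥ 0 with send, and done at every k in [0,j-1].
  j=0: rhs fails.
  j=1: rhs fails.
  j=2: rhs holds; lhs holds on [0,1]. k = 2.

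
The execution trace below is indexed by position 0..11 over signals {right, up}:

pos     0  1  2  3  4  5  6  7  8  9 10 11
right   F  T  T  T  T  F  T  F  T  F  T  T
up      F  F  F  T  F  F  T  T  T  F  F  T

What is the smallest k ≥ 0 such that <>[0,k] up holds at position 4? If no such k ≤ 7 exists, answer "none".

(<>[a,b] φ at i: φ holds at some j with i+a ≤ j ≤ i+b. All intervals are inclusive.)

Scan j = 4,5,… for up:
  j=4: fails
  j=5: fails
  j=6: holds
First hit at j=6, so smallest k = 6-4 = 2.

2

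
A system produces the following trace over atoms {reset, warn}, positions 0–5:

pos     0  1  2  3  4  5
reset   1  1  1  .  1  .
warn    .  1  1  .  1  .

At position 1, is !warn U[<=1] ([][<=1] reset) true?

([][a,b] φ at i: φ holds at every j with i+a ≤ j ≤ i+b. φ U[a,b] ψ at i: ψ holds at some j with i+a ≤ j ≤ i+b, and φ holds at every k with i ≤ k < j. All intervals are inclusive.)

Holds

Need some j in [1,2] with [][<=1] reset, and !warn at every k in [1,j-1].
  j=1: [][<=1] reset holds; no prefix to check → satisfied.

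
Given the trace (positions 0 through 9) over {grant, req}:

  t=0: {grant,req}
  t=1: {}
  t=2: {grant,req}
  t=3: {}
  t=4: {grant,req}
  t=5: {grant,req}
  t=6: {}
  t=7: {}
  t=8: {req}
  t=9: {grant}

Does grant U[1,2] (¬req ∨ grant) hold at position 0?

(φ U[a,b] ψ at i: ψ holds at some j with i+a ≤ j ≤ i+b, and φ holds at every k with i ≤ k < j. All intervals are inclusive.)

Holds

Need some j in [1,2] with (¬req ∨ grant), and grant at every k in [0,j-1].
  j=1: (¬req ∨ grant) holds; grant holds at every k in [0,0] → satisfied.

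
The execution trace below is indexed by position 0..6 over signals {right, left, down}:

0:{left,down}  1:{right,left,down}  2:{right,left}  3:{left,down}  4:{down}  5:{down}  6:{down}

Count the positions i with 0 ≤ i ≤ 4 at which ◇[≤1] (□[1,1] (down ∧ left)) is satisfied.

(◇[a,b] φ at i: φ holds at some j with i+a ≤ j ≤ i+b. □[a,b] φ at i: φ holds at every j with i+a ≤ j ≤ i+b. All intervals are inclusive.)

3

Evaluate at each i in [0,4]:
  i=0: ✓ (witness j=0)
  i=1: ✓ (witness j=2)
  i=2: ✓ (witness j=2)
  i=3: ✗ (none in [3,4])
  i=4: ✗ (none in [4,5])
Positions where it holds: {0, 1, 2} → 3.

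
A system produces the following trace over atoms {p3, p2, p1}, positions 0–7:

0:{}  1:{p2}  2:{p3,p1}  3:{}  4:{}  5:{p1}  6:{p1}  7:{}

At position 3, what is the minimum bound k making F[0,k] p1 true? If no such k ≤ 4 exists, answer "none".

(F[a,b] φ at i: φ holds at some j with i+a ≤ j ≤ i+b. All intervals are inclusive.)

2

Scan j = 3,4,… for p1:
  j=3: fails
  j=4: fails
  j=5: holds
First hit at j=5, so smallest k = 5-3 = 2.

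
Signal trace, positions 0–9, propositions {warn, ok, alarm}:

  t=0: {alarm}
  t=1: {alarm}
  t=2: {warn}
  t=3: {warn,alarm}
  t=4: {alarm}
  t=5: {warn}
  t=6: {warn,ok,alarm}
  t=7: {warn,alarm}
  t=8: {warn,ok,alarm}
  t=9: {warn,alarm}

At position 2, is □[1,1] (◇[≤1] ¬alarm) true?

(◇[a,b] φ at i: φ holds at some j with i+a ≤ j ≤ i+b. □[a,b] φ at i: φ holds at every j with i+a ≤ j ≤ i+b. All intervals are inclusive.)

False

Check ◇[≤1] ¬alarm at every j in [3,3]:
  j=3: fails (none in [3,4])
Fails at j=3 → formula fails.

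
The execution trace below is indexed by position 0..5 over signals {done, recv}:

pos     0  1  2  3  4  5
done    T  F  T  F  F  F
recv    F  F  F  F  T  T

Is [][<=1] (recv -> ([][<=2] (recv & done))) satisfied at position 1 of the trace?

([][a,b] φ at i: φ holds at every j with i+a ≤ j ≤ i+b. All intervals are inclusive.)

True

Check (recv -> ([][<=2] (recv & done))) at every j in [1,2]:
  j=1: antecedent false → ✓
  j=2: antecedent false → ✓
All positions satisfy it → formula holds.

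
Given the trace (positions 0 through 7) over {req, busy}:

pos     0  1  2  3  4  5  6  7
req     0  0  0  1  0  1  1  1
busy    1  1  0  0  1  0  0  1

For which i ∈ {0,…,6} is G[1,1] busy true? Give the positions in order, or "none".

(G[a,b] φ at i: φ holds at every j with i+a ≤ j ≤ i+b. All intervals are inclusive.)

Evaluate at each i in [0,6]:
  i=0: ✓ (all of [1,1])
  i=1: ✗ (fails at j=2)
  i=2: ✗ (fails at j=3)
  i=3: ✓ (all of [4,4])
  i=4: ✗ (fails at j=5)
  i=5: ✗ (fails at j=6)
  i=6: ✓ (all of [7,7])

0, 3, 6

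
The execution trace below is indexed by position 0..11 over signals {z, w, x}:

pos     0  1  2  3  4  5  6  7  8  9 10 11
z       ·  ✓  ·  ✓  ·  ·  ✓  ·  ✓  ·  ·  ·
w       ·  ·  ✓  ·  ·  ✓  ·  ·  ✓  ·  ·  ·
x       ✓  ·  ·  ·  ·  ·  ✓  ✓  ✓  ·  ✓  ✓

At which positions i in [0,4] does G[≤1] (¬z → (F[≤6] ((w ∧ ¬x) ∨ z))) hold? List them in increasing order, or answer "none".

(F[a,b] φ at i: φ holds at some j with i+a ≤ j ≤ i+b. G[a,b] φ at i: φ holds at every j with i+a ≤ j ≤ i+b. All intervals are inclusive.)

0, 1, 2, 3, 4

Evaluate at each i in [0,4]:
  i=0: ✓ (all of [0,1])
  i=1: ✓ (all of [1,2])
  i=2: ✓ (all of [2,3])
  i=3: ✓ (all of [3,4])
  i=4: ✓ (all of [4,5])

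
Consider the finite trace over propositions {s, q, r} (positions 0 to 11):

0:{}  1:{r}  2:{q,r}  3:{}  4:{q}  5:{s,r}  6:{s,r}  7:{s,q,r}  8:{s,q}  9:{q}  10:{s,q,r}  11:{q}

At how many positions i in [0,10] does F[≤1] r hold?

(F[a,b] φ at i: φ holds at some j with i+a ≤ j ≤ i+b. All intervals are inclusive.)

9

Evaluate at each i in [0,10]:
  i=0: ✓ (witness j=1)
  i=1: ✓ (witness j=1)
  i=2: ✓ (witness j=2)
  i=3: ✗ (none in [3,4])
  i=4: ✓ (witness j=5)
  i=5: ✓ (witness j=5)
  i=6: ✓ (witness j=6)
  i=7: ✓ (witness j=7)
  i=8: ✗ (none in [8,9])
  i=9: ✓ (witness j=10)
  i=10: ✓ (witness j=10)
Positions where it holds: {0, 1, 2, 4, 5, 6, 7, 9, 10} → 9.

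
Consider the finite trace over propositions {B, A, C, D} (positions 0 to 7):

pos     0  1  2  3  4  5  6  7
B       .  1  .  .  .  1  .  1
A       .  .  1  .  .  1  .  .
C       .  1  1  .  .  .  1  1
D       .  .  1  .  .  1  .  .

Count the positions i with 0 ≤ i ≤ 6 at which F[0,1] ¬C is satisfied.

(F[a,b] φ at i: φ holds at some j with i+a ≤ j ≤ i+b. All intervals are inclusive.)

5

Evaluate at each i in [0,6]:
  i=0: ✓ (witness j=0)
  i=1: ✗ (none in [1,2])
  i=2: ✓ (witness j=3)
  i=3: ✓ (witness j=3)
  i=4: ✓ (witness j=4)
  i=5: ✓ (witness j=5)
  i=6: ✗ (none in [6,7])
Positions where it holds: {0, 2, 3, 4, 5} → 5.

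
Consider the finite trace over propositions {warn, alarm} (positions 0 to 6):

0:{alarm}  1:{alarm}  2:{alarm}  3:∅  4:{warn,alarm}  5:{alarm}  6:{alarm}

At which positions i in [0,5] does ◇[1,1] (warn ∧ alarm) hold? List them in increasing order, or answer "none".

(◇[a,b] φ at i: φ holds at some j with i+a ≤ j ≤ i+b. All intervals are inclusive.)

3

Evaluate at each i in [0,5]:
  i=0: ✗ (none in [1,1])
  i=1: ✗ (none in [2,2])
  i=2: ✗ (none in [3,3])
  i=3: ✓ (witness j=4)
  i=4: ✗ (none in [5,5])
  i=5: ✗ (none in [6,6])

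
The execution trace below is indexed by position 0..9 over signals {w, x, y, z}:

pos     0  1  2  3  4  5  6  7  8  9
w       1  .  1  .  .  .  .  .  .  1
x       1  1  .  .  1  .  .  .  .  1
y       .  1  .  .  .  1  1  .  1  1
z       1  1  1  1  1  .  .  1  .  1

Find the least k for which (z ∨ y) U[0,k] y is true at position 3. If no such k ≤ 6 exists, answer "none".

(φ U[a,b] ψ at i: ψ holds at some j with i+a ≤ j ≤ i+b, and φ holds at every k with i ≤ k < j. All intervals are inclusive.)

2

Need earliest j ≥ 3 with y, and (z ∨ y) at every k in [3,j-1].
  j=3: rhs fails.
  j=4: rhs fails.
  j=5: rhs holds; lhs holds on [3,4]. k = 2.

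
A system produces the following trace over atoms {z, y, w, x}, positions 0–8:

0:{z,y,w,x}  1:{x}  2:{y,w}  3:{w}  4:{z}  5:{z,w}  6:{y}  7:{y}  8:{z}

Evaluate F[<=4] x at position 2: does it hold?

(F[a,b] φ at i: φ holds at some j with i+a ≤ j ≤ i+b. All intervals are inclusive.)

Check x at each j in [2,6]:
  j=2: false
  j=3: false
  j=4: false
  j=5: false
  j=6: false
No position in the window satisfies it → formula fails.

False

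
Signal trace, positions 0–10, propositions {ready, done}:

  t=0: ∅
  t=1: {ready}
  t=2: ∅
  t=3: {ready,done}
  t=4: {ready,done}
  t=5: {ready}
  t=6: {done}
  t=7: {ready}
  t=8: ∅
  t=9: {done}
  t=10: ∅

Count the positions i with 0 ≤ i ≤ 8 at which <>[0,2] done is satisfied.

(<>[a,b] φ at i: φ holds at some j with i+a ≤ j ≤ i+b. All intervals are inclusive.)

Evaluate at each i in [0,8]:
  i=0: ✗ (none in [0,2])
  i=1: ✓ (witness j=3)
  i=2: ✓ (witness j=3)
  i=3: ✓ (witness j=3)
  i=4: ✓ (witness j=4)
  i=5: ✓ (witness j=6)
  i=6: ✓ (witness j=6)
  i=7: ✓ (witness j=9)
  i=8: ✓ (witness j=9)
Positions where it holds: {1, 2, 3, 4, 5, 6, 7, 8} → 8.

8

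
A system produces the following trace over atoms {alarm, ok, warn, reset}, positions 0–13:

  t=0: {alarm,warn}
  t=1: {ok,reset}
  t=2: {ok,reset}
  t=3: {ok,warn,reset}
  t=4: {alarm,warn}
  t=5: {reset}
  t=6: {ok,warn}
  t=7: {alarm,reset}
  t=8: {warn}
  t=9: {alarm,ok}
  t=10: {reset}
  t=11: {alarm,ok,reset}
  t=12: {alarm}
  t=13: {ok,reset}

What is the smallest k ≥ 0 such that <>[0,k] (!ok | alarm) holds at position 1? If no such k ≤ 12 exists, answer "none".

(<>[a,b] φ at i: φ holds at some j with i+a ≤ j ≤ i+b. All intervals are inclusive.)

3

Scan j = 1,2,… for (!ok | alarm):
  j=1: fails
  j=2: fails
  j=3: fails
  j=4: holds
First hit at j=4, so smallest k = 4-1 = 3.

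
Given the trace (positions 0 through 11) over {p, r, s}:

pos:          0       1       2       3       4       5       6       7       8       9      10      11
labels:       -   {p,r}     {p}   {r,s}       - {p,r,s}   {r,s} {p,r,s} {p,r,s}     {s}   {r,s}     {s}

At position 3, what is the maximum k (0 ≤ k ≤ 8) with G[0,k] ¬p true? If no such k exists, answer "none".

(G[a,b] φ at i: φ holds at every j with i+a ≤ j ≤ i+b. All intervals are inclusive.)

1

¬p must hold from j=3 onward; find where it first fails.
  j=3: holds
  j=4: holds
  j=5: fails
Holds on [3,4], so largest k = 1.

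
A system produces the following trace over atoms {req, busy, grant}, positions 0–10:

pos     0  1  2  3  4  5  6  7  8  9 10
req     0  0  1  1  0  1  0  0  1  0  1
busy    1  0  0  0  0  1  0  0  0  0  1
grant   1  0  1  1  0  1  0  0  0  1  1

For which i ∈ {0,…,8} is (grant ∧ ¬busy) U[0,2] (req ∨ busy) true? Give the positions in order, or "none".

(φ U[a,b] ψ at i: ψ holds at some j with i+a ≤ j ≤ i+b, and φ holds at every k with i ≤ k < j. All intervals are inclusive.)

Evaluate at each i in [0,8]:
  i=0: ✓ (rhs at j=0)
  i=1: ✗ (lhs fails at k=1 before rhs at j=2)
  i=2: ✓ (rhs at j=2)
  i=3: ✓ (rhs at j=3)
  i=4: ✗ (lhs fails at k=4 before rhs at j=5)
  i=5: ✓ (rhs at j=5)
  i=6: ✗ (lhs fails at k=6 before rhs at j=8)
  i=7: ✗ (lhs fails at k=7 before rhs at j=8)
  i=8: ✓ (rhs at j=8)

0, 2, 3, 5, 8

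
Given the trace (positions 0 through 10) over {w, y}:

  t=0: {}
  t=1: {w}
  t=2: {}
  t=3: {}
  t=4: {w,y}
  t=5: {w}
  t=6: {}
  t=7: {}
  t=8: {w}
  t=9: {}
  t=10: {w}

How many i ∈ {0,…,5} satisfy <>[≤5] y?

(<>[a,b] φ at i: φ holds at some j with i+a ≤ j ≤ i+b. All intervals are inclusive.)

Evaluate at each i in [0,5]:
  i=0: ✓ (witness j=4)
  i=1: ✓ (witness j=4)
  i=2: ✓ (witness j=4)
  i=3: ✓ (witness j=4)
  i=4: ✓ (witness j=4)
  i=5: ✗ (none in [5,10])
Positions where it holds: {0, 1, 2, 3, 4} → 5.

5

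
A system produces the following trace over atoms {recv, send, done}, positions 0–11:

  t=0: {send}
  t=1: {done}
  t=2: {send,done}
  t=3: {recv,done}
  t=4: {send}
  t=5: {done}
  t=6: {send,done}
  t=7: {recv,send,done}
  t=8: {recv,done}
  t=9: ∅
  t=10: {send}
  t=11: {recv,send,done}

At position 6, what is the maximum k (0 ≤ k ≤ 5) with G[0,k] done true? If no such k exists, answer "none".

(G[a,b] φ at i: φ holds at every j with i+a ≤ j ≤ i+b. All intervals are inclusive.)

done must hold from j=6 onward; find where it first fails.
  j=6: holds
  j=7: holds
  j=8: holds
  j=9: fails
Holds on [6,8], so largest k = 2.

2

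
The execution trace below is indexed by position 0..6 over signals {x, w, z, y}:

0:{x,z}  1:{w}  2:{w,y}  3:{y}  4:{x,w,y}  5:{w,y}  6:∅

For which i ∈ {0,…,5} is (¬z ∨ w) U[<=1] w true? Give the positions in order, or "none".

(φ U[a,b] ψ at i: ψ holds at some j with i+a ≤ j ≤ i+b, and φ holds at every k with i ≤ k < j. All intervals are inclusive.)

Evaluate at each i in [0,5]:
  i=0: ✗ (lhs fails at k=0 before rhs at j=1)
  i=1: ✓ (rhs at j=1)
  i=2: ✓ (rhs at j=2)
  i=3: ✓ (rhs at j=4; lhs holds on [3,3])
  i=4: ✓ (rhs at j=4)
  i=5: ✓ (rhs at j=5)

1, 2, 3, 4, 5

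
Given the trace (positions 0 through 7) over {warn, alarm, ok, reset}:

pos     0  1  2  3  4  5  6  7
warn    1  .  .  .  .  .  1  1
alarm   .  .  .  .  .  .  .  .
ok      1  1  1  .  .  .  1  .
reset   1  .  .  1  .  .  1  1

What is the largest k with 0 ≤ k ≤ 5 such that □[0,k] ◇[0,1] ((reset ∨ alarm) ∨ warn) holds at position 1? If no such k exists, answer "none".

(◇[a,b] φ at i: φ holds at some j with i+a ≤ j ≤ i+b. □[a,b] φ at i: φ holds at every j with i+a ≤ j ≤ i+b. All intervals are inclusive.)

none

◇[0,1] ((reset ∨ alarm) ∨ warn) must hold from j=1 onward; find where it first fails.
  j=1: fails → no k works.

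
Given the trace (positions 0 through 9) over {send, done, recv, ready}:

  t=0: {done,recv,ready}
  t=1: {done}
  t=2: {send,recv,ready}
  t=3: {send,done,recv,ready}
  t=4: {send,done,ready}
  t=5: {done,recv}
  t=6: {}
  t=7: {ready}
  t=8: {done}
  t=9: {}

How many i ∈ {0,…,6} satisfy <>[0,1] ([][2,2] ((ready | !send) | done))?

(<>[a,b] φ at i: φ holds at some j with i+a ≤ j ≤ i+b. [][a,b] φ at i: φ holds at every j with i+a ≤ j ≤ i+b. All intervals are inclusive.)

Evaluate at each i in [0,6]:
  i=0: ✓ (witness j=0)
  i=1: ✓ (witness j=1)
  i=2: ✓ (witness j=2)
  i=3: ✓ (witness j=3)
  i=4: ✓ (witness j=4)
  i=5: ✓ (witness j=5)
  i=6: ✓ (witness j=6)
Positions where it holds: {0, 1, 2, 3, 4, 5, 6} → 7.

7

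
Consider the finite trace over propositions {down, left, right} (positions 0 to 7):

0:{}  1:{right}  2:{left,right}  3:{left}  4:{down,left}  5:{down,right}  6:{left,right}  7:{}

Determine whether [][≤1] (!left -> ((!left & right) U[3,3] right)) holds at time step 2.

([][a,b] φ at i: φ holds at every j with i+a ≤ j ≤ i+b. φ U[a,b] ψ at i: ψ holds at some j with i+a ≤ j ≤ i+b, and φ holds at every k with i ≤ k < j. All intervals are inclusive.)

Check (!left -> ((!left & right) U[3,3] right)) at every j in [2,3]:
  j=2: antecedent false → ✓
  j=3: antecedent false → ✓
All positions satisfy it → formula holds.

Yes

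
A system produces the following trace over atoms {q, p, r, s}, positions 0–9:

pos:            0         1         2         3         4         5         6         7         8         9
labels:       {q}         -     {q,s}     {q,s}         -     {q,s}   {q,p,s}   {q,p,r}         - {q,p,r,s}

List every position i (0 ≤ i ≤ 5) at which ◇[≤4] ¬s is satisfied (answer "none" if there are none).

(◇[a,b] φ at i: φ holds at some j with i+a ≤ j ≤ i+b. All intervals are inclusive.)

Evaluate at each i in [0,5]:
  i=0: ✓ (witness j=0)
  i=1: ✓ (witness j=1)
  i=2: ✓ (witness j=4)
  i=3: ✓ (witness j=4)
  i=4: ✓ (witness j=4)
  i=5: ✓ (witness j=7)

0, 1, 2, 3, 4, 5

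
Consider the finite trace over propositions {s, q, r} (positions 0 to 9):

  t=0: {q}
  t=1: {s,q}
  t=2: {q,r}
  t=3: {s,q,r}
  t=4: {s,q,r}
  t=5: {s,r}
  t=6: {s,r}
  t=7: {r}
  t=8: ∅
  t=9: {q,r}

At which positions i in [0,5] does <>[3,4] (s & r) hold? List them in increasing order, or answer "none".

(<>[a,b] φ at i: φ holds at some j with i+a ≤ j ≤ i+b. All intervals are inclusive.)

Evaluate at each i in [0,5]:
  i=0: ✓ (witness j=3)
  i=1: ✓ (witness j=4)
  i=2: ✓ (witness j=5)
  i=3: ✓ (witness j=6)
  i=4: ✗ (none in [7,8])
  i=5: ✗ (none in [8,9])

0, 1, 2, 3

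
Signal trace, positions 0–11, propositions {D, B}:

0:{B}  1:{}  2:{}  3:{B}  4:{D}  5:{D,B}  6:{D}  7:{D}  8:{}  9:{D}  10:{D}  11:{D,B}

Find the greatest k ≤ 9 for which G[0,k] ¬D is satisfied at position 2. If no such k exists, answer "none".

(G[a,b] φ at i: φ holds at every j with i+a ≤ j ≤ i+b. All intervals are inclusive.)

1

¬D must hold from j=2 onward; find where it first fails.
  j=2: holds
  j=3: holds
  j=4: fails
Holds on [2,3], so largest k = 1.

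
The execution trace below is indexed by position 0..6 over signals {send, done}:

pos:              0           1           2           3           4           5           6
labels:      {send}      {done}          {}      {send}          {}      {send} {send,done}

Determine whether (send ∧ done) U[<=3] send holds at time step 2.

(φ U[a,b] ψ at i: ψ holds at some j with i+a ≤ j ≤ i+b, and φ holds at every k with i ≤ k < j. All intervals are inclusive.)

Does not hold

Need some j in [2,5] with send, and (send ∧ done) at every k in [2,j-1].
  j=2: send false.
  j=3: send holds, but (send ∧ done) fails at k=2 → not this j.
  j=4: send false.
  j=5: send holds, but (send ∧ done) fails at k=2 → not this j.
No j in the window works → until fails.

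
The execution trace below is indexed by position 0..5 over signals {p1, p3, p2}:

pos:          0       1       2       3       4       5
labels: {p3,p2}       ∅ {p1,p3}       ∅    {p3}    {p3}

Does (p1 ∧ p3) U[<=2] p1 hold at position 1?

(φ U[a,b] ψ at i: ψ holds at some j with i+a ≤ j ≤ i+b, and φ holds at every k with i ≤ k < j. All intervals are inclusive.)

Need some j in [1,3] with p1, and (p1 ∧ p3) at every k in [1,j-1].
  j=1: p1 false.
  j=2: p1 holds, but (p1 ∧ p3) fails at k=1 → not this j.
  j=3: p1 false.
No j in the window works → until fails.

False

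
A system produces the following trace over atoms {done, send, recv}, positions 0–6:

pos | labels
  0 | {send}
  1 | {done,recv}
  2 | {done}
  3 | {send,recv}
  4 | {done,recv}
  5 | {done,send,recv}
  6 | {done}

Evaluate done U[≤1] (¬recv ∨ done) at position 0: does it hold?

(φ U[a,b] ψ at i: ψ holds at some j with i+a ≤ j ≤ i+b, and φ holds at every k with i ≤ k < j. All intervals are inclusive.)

Need some j in [0,1] with (¬recv ∨ done), and done at every k in [0,j-1].
  j=0: (¬recv ∨ done) holds; no prefix to check → satisfied.

True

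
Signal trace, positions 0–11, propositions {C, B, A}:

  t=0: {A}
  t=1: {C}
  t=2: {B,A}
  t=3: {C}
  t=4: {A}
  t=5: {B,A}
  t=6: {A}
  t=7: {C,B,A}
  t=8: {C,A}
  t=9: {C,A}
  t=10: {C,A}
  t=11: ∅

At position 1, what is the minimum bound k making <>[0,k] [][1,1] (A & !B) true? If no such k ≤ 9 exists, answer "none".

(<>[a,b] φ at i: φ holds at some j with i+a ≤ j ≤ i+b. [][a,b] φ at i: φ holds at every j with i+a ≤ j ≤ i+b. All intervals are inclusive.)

2

Scan j = 1,2,… for [][1,1] (A & !B):
  j=1: fails
  j=2: fails
  j=3: holds
First hit at j=3, so smallest k = 3-1 = 2.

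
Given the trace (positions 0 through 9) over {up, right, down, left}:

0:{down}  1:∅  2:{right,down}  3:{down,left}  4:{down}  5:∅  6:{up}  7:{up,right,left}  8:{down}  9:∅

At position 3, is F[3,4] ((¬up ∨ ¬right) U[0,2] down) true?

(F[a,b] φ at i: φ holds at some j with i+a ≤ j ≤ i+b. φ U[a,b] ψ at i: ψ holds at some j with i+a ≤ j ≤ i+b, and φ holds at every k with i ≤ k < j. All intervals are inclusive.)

Check ((¬up ∨ ¬right) U[0,2] down) at each j in [6,7]:
  j=6: fails
  j=7: fails
No position in the window satisfies it → formula fails.

No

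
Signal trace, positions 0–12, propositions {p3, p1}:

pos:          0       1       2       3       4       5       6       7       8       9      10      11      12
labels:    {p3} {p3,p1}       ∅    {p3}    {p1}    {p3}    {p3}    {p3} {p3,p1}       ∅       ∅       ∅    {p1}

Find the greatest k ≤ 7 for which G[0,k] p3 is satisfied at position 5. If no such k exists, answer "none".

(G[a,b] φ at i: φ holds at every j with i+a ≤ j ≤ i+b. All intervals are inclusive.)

3

p3 must hold from j=5 onward; find where it first fails.
  j=5: holds
  j=6: holds
  j=7: holds
  j=8: holds
  j=9: fails
Holds on [5,8], so largest k = 3.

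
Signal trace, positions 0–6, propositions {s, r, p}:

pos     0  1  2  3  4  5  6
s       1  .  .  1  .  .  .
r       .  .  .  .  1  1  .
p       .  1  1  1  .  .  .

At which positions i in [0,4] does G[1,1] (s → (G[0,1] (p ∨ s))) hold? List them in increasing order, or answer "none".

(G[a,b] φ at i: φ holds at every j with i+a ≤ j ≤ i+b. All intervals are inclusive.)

0, 1, 3, 4

Evaluate at each i in [0,4]:
  i=0: ✓ (all of [1,1])
  i=1: ✓ (all of [2,2])
  i=2: ✗ (fails at j=3)
  i=3: ✓ (all of [4,4])
  i=4: ✓ (all of [5,5])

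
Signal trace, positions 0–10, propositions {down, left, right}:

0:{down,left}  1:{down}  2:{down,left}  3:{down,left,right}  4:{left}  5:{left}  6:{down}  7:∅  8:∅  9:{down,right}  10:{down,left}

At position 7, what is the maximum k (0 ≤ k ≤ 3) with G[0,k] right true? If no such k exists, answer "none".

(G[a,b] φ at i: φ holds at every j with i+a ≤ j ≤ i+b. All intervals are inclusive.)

right must hold from j=7 onward; find where it first fails.
  j=7: fails → no k works.

none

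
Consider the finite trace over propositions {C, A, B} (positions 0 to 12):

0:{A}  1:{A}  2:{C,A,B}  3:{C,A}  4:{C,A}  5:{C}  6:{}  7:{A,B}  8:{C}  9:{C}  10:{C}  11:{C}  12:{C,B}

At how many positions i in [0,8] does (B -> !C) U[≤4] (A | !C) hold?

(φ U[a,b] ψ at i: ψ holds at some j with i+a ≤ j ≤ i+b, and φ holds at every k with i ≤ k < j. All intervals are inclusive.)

8

Evaluate at each i in [0,8]:
  i=0: ✓ (rhs at j=0)
  i=1: ✓ (rhs at j=1)
  i=2: ✓ (rhs at j=2)
  i=3: ✓ (rhs at j=3)
  i=4: ✓ (rhs at j=4)
  i=5: ✓ (rhs at j=6; lhs holds on [5,5])
  i=6: ✓ (rhs at j=6)
  i=7: ✓ (rhs at j=7)
  i=8: ✗ (no rhs in [8,12])
Positions where it holds: {0, 1, 2, 3, 4, 5, 6, 7} → 8.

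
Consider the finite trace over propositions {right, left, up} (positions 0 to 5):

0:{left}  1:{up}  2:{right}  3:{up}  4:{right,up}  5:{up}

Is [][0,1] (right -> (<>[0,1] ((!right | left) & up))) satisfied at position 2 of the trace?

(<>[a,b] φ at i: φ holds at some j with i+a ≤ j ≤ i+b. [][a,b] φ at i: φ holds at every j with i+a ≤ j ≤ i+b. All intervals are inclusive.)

Check (right -> (<>[0,1] ((!right | left) & up))) at every j in [2,3]:
  j=2: antecedent true; consequent holds (witness at 3) → ✓
  j=3: antecedent false → ✓
All positions satisfy it → formula holds.

Holds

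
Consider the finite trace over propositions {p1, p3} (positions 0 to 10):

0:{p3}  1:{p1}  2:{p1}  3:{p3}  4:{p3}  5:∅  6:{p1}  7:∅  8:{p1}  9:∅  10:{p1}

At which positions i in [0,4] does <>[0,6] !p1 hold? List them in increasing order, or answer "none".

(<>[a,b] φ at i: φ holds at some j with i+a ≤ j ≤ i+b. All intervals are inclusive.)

0, 1, 2, 3, 4

Evaluate at each i in [0,4]:
  i=0: ✓ (witness j=0)
  i=1: ✓ (witness j=3)
  i=2: ✓ (witness j=3)
  i=3: ✓ (witness j=3)
  i=4: ✓ (witness j=4)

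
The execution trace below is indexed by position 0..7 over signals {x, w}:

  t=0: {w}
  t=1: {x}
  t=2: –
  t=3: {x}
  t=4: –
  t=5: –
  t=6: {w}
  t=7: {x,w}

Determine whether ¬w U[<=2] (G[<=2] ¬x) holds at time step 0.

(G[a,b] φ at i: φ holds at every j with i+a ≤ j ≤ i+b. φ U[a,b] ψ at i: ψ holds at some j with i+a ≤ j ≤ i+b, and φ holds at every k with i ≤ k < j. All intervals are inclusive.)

Need some j in [0,2] with G[<=2] ¬x, and ¬w at every k in [0,j-1].
  j=0: G[<=2] ¬x — fails at 1.
  j=1: G[<=2] ¬x — fails at 1.
  j=2: G[<=2] ¬x — fails at 3.
No j in the window works → until fails.

Does not hold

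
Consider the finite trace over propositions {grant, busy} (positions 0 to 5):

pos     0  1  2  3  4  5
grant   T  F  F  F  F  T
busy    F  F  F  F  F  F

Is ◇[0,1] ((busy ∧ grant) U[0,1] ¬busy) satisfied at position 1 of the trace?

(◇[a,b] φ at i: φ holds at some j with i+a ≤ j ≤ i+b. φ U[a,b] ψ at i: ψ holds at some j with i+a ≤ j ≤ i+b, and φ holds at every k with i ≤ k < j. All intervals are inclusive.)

Holds

Check ((busy ∧ grant) U[0,1] ¬busy) at each j in [1,2]:
  j=1: holds
  j=2: holds
Found at j=1 → formula holds.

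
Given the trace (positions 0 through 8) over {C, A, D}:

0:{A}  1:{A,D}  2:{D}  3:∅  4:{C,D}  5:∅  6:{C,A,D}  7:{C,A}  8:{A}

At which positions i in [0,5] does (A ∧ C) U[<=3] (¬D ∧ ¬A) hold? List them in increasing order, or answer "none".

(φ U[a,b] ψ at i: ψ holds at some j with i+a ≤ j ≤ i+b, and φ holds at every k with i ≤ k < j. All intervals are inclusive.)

Evaluate at each i in [0,5]:
  i=0: ✗ (lhs fails at k=0 before rhs at j=3)
  i=1: ✗ (lhs fails at k=1 before rhs at j=3)
  i=2: ✗ (lhs fails at k=2 before rhs at j=3)
  i=3: ✓ (rhs at j=3)
  i=4: ✗ (lhs fails at k=4 before rhs at j=5)
  i=5: ✓ (rhs at j=5)

3, 5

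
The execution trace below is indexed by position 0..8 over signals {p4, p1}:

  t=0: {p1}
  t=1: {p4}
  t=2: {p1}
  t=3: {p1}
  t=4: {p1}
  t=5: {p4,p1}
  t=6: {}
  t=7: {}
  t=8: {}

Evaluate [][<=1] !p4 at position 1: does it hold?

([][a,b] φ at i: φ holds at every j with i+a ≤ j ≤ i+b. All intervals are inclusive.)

Check !p4 at every j in [1,2]:
  j=1: false
  j=2: true
Fails at j=1 → formula fails.

False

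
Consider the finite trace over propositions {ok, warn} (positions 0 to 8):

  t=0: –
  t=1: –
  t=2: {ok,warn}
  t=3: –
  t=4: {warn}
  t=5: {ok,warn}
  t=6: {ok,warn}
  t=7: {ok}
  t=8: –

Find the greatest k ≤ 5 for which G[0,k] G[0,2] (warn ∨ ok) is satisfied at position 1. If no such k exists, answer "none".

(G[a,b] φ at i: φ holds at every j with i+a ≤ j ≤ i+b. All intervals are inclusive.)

none

G[0,2] (warn ∨ ok) must hold from j=1 onward; find where it first fails.
  j=1: fails → no k works.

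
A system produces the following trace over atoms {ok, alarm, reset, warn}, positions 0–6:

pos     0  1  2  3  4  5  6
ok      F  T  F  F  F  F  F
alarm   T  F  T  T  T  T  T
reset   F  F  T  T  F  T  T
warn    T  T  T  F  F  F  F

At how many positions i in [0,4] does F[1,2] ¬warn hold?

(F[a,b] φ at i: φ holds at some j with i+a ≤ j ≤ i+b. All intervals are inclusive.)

Evaluate at each i in [0,4]:
  i=0: ✗ (none in [1,2])
  i=1: ✓ (witness j=3)
  i=2: ✓ (witness j=3)
  i=3: ✓ (witness j=4)
  i=4: ✓ (witness j=5)
Positions where it holds: {1, 2, 3, 4} → 4.

4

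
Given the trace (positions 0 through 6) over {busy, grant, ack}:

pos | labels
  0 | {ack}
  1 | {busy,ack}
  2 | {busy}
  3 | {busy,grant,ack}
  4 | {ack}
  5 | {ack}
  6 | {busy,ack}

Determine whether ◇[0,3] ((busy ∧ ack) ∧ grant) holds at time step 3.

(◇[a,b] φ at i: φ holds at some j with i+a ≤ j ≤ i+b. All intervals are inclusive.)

Holds

Check ((busy ∧ ack) ∧ grant) at each j in [3,6]:
  j=3: true
  j=4: false
  j=5: false
  j=6: false
Found at j=3 → formula holds.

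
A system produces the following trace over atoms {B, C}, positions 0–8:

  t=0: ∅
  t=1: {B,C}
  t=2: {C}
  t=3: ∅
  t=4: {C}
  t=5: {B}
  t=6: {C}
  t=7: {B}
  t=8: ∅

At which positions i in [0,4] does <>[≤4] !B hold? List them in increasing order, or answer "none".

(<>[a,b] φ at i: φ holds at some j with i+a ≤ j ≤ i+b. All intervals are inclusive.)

0, 1, 2, 3, 4

Evaluate at each i in [0,4]:
  i=0: ✓ (witness j=0)
  i=1: ✓ (witness j=2)
  i=2: ✓ (witness j=2)
  i=3: ✓ (witness j=3)
  i=4: ✓ (witness j=4)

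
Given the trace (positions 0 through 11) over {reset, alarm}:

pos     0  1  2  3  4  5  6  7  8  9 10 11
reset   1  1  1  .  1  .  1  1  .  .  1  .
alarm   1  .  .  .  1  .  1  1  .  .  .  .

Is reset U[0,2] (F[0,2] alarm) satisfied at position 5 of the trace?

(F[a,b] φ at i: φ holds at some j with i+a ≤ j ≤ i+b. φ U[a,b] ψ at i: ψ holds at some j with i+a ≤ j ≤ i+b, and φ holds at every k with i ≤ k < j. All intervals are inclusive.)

Yes

Need some j in [5,7] with F[0,2] alarm, and reset at every k in [5,j-1].
  j=5: F[0,2] alarm holds; no prefix to check → satisfied.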